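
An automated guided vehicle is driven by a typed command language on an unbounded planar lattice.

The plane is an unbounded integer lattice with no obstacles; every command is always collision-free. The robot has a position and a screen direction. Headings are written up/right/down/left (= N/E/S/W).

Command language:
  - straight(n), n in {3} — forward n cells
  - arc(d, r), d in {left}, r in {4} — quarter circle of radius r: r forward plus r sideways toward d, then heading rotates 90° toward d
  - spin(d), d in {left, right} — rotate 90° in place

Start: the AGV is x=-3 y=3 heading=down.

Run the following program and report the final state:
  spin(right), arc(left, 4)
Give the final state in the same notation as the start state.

begin: x=-3 y=3 heading=down
t=1 spin(right) ⇒ x=-3 y=3 heading=left
t=2 arc(left, 4) ⇒ x=-7 y=-1 heading=down

x=-7 y=-1 heading=down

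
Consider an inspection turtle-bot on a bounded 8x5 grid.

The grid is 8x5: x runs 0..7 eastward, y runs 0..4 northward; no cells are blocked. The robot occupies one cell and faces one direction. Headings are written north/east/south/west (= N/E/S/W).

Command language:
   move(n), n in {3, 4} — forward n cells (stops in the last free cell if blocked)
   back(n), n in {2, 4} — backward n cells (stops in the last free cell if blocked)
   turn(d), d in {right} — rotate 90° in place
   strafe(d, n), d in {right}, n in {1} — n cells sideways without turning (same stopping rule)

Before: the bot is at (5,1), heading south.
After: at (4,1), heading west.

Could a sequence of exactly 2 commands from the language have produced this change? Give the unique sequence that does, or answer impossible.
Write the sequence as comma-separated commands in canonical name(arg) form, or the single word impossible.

strafe(right, 1), turn(right)

key: running turn(right) before strafe(right, 1) would end elsewhere — order is forced
t0: at (5,1), heading south
[1] after strafe(right, 1): at (4,1), heading south
[2] after turn(right): at (4,1), heading west
no rival 2-sequence matches.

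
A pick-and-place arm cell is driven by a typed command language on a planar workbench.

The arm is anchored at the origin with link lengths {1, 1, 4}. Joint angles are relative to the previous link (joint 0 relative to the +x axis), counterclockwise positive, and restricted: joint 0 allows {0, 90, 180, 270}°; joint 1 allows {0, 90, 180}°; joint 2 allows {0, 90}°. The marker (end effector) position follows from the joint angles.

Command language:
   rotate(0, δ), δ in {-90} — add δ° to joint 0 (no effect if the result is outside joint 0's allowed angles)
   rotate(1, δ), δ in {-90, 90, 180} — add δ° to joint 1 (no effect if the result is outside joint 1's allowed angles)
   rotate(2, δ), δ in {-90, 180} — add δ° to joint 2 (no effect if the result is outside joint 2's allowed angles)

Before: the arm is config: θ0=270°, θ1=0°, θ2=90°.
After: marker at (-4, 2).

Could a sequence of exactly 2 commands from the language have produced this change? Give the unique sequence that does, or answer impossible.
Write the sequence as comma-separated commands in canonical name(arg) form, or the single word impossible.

t0: config: θ0=270°, θ1=0°, θ2=90°
1. rotate(0, -90) → config: θ0=180°, θ1=0°, θ2=90°
2. rotate(0, -90) → config: θ0=90°, θ1=0°, θ2=90°
no rival 2-sequence matches.

rotate(0, -90), rotate(0, -90)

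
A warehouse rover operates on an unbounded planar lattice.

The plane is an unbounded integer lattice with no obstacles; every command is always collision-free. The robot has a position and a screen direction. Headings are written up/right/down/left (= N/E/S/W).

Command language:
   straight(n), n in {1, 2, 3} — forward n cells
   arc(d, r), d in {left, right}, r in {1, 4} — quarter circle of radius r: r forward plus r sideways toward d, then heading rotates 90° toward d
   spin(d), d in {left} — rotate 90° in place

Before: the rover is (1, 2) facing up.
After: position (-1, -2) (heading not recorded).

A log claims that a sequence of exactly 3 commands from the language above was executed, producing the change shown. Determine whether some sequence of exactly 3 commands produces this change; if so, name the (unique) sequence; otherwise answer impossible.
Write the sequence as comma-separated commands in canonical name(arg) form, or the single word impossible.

arc(right, 1), arc(right, 1), arc(right, 4)

key: order matters: swapping arc(right, 1) and arc(right, 4) lands elsewhere
initial: (1, 2) facing up
[1] after arc(right, 1): (2, 3) facing right
[2] after arc(right, 1): (3, 2) facing down
[3] after arc(right, 4): (-1, -2) facing left
no other 3-command option fits: unique.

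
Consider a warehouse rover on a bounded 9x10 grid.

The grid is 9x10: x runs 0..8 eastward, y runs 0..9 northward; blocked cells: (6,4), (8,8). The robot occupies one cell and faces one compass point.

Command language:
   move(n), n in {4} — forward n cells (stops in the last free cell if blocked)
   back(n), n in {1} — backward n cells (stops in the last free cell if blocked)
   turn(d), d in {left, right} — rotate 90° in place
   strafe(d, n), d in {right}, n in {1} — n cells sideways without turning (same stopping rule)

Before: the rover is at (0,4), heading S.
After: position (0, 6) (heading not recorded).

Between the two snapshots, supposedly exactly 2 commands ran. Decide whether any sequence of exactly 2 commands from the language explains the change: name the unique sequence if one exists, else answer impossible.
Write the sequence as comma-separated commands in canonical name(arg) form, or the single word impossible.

back(1), back(1)

from: at (0,4), heading S
t=1 back(1) ⇒ at (0,5), heading S
t=2 back(1) ⇒ at (0,6), heading S
uniquely the one of 25 2-step routes that fits.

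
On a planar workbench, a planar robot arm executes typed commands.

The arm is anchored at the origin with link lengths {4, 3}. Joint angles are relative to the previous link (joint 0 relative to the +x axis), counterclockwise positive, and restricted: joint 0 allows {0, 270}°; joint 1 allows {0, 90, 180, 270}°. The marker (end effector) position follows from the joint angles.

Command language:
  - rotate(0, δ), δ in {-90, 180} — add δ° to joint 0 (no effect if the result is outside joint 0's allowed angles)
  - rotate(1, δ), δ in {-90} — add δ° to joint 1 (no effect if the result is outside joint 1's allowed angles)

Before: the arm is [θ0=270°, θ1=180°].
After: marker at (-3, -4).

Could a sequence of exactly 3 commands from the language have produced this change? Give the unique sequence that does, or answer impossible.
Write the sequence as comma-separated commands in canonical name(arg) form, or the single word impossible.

rotate(1, -90), rotate(1, -90), rotate(1, -90)

start: [θ0=270°, θ1=180°]
t=1 rotate(1, -90) ⇒ [θ0=270°, θ1=90°]
t=2 rotate(1, -90) ⇒ [θ0=270°, θ1=0°]
t=3 rotate(1, -90) ⇒ [θ0=270°, θ1=270°]
no rival 3-sequence matches.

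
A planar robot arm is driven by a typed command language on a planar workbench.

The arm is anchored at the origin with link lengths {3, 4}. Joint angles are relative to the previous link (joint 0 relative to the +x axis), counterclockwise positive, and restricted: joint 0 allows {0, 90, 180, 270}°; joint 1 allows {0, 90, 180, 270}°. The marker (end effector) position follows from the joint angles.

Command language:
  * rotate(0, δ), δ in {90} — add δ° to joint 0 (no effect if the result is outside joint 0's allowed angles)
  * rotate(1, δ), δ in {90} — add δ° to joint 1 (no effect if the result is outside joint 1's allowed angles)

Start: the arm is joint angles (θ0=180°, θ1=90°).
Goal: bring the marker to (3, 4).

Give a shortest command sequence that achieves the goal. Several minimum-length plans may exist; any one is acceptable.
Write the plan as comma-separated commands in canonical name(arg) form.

from: joint angles (θ0=180°, θ1=90°)
t=1 rotate(0, 90) ⇒ joint angles (θ0=270°, θ1=90°)
t=2 rotate(0, 90) ⇒ joint angles (θ0=0°, θ1=90°)
nothing shorter than 2 reaches the goal.

rotate(0, 90), rotate(0, 90)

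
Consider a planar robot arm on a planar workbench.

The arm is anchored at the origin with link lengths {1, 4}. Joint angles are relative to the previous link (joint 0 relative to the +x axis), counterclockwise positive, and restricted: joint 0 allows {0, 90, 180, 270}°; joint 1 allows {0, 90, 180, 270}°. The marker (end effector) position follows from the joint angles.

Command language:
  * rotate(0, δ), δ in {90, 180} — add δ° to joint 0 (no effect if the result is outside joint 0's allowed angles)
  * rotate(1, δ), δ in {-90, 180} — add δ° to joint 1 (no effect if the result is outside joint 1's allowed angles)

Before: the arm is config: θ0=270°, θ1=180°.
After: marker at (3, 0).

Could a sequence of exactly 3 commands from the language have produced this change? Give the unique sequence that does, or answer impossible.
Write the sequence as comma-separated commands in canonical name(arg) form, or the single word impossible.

begin: config: θ0=270°, θ1=180°
1. rotate(0, 90) → config: θ0=0°, θ1=180°
2. rotate(0, 90) → config: θ0=90°, θ1=180°
3. rotate(0, 90) → config: θ0=180°, θ1=180°
all 64 alternatives checked — unique.

rotate(0, 90), rotate(0, 90), rotate(0, 90)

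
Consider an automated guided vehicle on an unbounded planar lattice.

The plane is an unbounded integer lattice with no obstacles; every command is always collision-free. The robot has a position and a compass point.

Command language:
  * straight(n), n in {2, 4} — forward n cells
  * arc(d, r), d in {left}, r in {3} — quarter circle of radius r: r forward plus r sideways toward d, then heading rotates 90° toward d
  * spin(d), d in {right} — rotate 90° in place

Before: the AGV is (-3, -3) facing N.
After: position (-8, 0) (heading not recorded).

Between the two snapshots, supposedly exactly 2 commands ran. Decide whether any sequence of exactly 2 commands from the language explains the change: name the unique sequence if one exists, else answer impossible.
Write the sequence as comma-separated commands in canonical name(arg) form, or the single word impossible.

key: order matters: swapping arc(left, 3) and straight(2) lands elsewhere
begin: (-3, -3) facing N
t=1 arc(left, 3) ⇒ (-6, 0) facing W
t=2 straight(2) ⇒ (-8, 0) facing W
no other 2-command option fits: unique.

arc(left, 3), straight(2)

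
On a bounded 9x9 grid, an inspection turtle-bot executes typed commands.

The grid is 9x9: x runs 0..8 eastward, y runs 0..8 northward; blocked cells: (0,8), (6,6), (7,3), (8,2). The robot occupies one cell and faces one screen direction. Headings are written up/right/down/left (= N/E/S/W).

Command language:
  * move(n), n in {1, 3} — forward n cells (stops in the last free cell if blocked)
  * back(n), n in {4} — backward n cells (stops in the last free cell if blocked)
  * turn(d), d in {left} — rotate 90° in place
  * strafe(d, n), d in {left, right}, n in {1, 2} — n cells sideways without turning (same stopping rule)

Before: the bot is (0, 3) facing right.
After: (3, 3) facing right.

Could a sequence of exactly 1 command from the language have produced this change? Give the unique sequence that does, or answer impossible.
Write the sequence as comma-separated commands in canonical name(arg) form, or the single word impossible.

move(3)

key: still facing E — the one step turns nothing
from: (0, 3) facing right
step 1 (move(3)): (3, 3) facing right
no rival 1-sequence matches.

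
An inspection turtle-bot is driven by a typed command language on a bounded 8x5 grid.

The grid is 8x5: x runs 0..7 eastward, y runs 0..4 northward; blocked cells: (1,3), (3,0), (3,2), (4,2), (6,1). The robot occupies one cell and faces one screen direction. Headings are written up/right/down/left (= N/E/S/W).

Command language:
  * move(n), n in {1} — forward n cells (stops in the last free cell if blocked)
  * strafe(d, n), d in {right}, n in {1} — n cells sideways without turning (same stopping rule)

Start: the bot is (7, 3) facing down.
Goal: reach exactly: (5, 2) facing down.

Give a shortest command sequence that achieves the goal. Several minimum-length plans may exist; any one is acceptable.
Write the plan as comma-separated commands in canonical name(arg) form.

strafe(right, 1), strafe(right, 1), move(1)

from: (7, 3) facing down
[1] after strafe(right, 1): (6, 3) facing down
[2] after strafe(right, 1): (5, 3) facing down
[3] after move(1): (5, 2) facing down
shorter routes all fall short; 3 is best.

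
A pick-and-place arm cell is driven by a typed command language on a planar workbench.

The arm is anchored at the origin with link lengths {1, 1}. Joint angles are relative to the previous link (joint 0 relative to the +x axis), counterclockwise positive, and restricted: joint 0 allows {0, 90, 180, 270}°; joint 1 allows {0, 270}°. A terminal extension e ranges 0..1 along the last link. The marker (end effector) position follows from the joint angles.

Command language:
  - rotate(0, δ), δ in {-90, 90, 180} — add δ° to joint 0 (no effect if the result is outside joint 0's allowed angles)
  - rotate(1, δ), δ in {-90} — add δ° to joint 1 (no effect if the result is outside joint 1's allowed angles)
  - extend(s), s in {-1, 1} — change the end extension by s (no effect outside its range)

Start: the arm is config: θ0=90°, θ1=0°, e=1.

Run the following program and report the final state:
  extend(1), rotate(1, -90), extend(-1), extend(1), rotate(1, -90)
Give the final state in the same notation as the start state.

config: θ0=90°, θ1=270°, e=1

start: config: θ0=90°, θ1=0°, e=1
t=1 extend(1) ⇒ config: θ0=90°, θ1=0°, e=1
t=2 rotate(1, -90) ⇒ config: θ0=90°, θ1=270°, e=1
t=3 extend(-1) ⇒ config: θ0=90°, θ1=270°, e=0
t=4 extend(1) ⇒ config: θ0=90°, θ1=270°, e=1
t=5 rotate(1, -90) ⇒ config: θ0=90°, θ1=270°, e=1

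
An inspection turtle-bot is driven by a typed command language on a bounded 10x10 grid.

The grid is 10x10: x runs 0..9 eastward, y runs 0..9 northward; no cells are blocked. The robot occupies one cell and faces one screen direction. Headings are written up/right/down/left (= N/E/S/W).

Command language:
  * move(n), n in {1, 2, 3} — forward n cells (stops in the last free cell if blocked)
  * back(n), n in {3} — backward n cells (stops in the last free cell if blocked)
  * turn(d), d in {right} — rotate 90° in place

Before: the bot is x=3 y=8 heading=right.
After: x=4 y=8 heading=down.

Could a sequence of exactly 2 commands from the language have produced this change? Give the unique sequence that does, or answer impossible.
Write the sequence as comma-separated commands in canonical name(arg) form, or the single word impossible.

move(1), turn(right)

key: position moved to (4,8) AND the heading swung to S — translation plus rotation needed
from: x=3 y=8 heading=right
1. move(1) → x=4 y=8 heading=right
2. turn(right) → x=4 y=8 heading=down
uniquely the one of 25 2-step routes that fits.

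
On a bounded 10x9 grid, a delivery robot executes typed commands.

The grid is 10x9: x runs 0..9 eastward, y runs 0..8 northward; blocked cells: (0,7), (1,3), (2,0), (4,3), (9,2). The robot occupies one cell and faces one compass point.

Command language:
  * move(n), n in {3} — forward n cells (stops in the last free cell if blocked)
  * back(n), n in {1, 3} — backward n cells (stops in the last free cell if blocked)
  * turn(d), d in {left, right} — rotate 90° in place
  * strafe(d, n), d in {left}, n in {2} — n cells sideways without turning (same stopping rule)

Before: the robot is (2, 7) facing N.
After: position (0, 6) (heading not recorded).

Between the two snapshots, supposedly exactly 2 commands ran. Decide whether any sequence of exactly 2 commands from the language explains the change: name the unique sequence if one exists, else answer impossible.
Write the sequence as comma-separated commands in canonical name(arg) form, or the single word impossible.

back(1), strafe(left, 2)

key: order matters: swapping back(1) and strafe(left, 2) lands elsewhere
t0: (2, 7) facing N
t=1 back(1) ⇒ (2, 6) facing N
t=2 strafe(left, 2) ⇒ (0, 6) facing N
uniquely the one of 36 2-step routes that fits.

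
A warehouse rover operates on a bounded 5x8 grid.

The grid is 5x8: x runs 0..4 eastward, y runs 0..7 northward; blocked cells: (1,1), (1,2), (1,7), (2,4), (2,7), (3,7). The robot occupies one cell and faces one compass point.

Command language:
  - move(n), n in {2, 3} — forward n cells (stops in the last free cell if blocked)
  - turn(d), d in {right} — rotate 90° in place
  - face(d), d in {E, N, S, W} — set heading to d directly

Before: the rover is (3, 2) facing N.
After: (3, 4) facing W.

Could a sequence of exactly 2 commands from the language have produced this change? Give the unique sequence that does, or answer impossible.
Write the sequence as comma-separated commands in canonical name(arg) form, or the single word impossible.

move(2), face(W)

key: running face(W) before move(2) would end elsewhere — order is forced
initial: (3, 2) facing N
1. move(2) → (3, 4) facing N
2. face(W) → (3, 4) facing W
no rival 2-sequence matches.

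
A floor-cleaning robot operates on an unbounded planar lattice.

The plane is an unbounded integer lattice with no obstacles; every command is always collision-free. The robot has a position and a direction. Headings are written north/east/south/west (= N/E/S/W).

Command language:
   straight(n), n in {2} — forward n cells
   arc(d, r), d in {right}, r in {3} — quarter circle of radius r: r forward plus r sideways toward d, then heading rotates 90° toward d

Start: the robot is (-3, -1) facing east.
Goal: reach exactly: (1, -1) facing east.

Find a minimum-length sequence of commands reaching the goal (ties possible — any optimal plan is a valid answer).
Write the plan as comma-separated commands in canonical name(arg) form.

straight(2), straight(2)

from: (-3, -1) facing east
step 1 (straight(2)): (-1, -1) facing east
step 2 (straight(2)): (1, -1) facing east
nothing shorter than 2 reaches the goal.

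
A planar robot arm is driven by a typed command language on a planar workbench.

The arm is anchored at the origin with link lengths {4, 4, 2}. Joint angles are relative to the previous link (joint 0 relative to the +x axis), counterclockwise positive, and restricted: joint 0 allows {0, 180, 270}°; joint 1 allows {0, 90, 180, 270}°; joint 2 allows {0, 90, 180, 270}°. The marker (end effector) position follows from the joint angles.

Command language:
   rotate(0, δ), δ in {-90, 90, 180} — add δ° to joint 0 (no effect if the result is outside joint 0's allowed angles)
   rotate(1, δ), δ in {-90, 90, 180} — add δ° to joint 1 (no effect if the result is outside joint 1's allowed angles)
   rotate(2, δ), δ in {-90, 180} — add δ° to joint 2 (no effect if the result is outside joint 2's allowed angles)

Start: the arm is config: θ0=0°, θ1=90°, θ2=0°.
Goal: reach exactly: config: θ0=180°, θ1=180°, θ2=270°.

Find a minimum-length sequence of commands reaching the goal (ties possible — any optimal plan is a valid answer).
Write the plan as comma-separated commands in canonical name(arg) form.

start: config: θ0=0°, θ1=90°, θ2=0°
1. rotate(2, -90) → config: θ0=0°, θ1=90°, θ2=270°
2. rotate(0, 180) → config: θ0=180°, θ1=90°, θ2=270°
3. rotate(1, 90) → config: θ0=180°, θ1=180°, θ2=270°
minimal: 3 command(s), checked below 3.

rotate(2, -90), rotate(0, 180), rotate(1, 90)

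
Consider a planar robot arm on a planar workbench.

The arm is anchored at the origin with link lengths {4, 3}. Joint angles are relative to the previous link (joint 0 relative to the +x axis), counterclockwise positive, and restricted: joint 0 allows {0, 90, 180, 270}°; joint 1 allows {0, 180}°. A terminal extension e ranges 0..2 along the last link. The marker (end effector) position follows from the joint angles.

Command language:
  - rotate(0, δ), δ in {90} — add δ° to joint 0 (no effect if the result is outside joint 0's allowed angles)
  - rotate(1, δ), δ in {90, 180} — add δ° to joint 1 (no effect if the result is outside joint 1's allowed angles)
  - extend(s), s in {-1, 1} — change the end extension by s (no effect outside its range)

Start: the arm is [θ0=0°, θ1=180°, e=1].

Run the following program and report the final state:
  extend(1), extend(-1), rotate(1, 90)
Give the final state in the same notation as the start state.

[θ0=0°, θ1=180°, e=1]

initial: [θ0=0°, θ1=180°, e=1]
1. extend(1) → [θ0=0°, θ1=180°, e=2]
2. extend(-1) → [θ0=0°, θ1=180°, e=1]
3. rotate(1, 90) → [θ0=0°, θ1=180°, e=1]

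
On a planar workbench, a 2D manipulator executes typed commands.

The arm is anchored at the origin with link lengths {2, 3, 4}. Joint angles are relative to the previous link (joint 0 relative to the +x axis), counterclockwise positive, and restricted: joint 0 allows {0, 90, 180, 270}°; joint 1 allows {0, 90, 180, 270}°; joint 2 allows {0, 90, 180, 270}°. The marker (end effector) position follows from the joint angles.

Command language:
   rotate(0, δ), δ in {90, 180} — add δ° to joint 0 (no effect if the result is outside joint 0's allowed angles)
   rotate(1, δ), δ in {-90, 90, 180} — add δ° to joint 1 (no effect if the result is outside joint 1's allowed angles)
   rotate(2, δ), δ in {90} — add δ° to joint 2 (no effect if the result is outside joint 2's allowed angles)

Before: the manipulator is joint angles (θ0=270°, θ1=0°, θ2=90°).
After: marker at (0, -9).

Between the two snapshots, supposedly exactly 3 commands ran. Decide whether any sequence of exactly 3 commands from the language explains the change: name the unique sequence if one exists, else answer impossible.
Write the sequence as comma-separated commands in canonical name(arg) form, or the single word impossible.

rotate(2, 90), rotate(2, 90), rotate(2, 90)

initial: joint angles (θ0=270°, θ1=0°, θ2=90°)
step 1 (rotate(2, 90)): joint angles (θ0=270°, θ1=0°, θ2=180°)
step 2 (rotate(2, 90)): joint angles (θ0=270°, θ1=0°, θ2=270°)
step 3 (rotate(2, 90)): joint angles (θ0=270°, θ1=0°, θ2=0°)
all 216 alternatives checked — unique.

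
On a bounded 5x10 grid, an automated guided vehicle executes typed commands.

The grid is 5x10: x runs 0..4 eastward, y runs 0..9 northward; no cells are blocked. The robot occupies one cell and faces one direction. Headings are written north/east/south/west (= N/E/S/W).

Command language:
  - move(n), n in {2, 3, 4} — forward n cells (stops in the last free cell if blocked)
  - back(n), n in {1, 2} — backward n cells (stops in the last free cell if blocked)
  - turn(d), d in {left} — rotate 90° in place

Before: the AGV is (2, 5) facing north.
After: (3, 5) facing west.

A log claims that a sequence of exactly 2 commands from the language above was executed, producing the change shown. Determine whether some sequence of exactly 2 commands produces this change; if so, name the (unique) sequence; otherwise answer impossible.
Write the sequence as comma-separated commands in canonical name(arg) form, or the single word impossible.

turn(left), back(1)

key: cell and facing (now W) both changed — the 2 commands mix motion and turning
initial: (2, 5) facing north
t=1 turn(left) ⇒ (2, 5) facing west
t=2 back(1) ⇒ (3, 5) facing west
no other 2-command option fits: unique.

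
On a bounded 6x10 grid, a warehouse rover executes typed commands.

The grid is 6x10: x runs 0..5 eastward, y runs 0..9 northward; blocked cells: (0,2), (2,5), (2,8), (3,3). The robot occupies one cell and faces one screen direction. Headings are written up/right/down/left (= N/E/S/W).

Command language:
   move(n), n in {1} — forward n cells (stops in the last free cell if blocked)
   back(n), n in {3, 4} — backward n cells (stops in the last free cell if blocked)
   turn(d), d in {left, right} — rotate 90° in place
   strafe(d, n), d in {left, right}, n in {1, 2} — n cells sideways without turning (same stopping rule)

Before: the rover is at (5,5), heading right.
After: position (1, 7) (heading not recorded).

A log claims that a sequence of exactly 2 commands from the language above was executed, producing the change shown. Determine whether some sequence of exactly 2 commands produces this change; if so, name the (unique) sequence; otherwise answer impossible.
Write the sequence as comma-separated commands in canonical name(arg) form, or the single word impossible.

strafe(left, 2), back(4)

key: running back(4) before strafe(left, 2) would end elsewhere — order is forced
initial: at (5,5), heading right
step 1 (strafe(left, 2)): at (5,7), heading right
step 2 (back(4)): at (1,7), heading right
all 81 alternatives checked — unique.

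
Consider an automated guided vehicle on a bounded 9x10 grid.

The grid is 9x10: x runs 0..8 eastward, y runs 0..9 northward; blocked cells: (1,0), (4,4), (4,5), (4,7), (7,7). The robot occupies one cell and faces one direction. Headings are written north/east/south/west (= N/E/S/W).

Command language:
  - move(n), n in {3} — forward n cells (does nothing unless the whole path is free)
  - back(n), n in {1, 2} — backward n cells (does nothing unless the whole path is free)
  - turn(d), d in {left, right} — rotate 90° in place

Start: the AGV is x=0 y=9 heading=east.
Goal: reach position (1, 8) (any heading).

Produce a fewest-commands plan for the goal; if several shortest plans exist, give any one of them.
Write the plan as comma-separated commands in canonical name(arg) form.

initial: x=0 y=9 heading=east
t=1 turn(left) ⇒ x=0 y=9 heading=north
t=2 back(1) ⇒ x=0 y=8 heading=north
t=3 turn(left) ⇒ x=0 y=8 heading=west
t=4 back(1) ⇒ x=1 y=8 heading=west
shorter routes all fall short; 4 is best.

turn(left), back(1), turn(left), back(1)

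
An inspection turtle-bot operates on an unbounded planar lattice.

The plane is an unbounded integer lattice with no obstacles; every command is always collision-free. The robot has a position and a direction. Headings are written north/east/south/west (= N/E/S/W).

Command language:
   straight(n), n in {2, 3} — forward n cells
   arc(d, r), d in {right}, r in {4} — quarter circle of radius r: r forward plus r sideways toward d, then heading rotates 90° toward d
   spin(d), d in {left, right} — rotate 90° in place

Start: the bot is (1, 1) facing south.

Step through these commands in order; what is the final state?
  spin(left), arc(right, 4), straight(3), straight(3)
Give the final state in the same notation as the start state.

begin: (1, 1) facing south
step 1 (spin(left)): (1, 1) facing east
step 2 (arc(right, 4)): (5, -3) facing south
step 3 (straight(3)): (5, -6) facing south
step 4 (straight(3)): (5, -9) facing south

(5, -9) facing south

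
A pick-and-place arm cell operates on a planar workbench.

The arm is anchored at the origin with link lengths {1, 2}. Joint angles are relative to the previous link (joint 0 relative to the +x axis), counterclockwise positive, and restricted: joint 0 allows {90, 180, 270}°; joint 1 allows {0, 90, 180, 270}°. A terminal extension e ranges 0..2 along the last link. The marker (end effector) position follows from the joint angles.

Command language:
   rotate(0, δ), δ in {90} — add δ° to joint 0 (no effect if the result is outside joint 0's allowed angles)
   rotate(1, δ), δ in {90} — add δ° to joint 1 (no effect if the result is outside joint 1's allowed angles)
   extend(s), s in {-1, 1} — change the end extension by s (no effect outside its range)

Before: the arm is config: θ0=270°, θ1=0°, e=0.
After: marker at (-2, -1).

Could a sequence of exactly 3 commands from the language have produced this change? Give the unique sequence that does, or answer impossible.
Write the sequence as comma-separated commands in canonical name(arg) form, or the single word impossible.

rotate(1, 90), rotate(1, 90), rotate(1, 90)

t0: config: θ0=270°, θ1=0°, e=0
[1] after rotate(1, 90): config: θ0=270°, θ1=90°, e=0
[2] after rotate(1, 90): config: θ0=270°, θ1=180°, e=0
[3] after rotate(1, 90): config: θ0=270°, θ1=270°, e=0
no other 3-command option fits: unique.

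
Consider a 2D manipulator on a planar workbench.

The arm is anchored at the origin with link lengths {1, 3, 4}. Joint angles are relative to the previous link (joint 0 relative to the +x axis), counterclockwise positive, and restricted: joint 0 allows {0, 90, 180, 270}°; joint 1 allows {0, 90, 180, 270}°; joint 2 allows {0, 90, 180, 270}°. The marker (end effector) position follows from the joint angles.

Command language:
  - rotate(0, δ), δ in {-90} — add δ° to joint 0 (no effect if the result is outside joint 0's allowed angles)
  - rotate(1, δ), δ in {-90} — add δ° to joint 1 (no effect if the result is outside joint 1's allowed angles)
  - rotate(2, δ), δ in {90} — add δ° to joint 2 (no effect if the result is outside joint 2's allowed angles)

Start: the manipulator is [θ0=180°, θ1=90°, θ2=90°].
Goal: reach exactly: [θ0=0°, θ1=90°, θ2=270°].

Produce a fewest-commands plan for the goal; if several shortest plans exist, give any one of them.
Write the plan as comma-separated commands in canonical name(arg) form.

initial: [θ0=180°, θ1=90°, θ2=90°]
step 1 (rotate(0, -90)): [θ0=90°, θ1=90°, θ2=90°]
step 2 (rotate(0, -90)): [θ0=0°, θ1=90°, θ2=90°]
step 3 (rotate(2, 90)): [θ0=0°, θ1=90°, θ2=180°]
step 4 (rotate(2, 90)): [θ0=0°, θ1=90°, θ2=270°]
shorter routes all fall short; 4 is best.

rotate(0, -90), rotate(0, -90), rotate(2, 90), rotate(2, 90)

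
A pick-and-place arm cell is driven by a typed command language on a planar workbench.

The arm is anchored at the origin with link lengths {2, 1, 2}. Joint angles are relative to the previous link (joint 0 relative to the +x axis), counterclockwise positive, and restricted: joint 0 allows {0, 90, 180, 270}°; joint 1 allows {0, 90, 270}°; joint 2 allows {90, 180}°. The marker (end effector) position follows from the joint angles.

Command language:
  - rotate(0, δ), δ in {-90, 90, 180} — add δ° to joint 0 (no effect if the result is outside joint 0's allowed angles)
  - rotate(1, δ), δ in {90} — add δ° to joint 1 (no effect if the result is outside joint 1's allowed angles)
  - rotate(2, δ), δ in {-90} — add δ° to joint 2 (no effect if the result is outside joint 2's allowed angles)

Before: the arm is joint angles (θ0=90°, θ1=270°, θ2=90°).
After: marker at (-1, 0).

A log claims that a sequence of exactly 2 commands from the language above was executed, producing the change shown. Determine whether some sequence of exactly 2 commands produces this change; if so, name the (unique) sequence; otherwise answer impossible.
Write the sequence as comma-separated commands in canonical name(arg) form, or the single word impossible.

from: joint angles (θ0=90°, θ1=270°, θ2=90°)
step 1 (rotate(1, 90)): joint angles (θ0=90°, θ1=0°, θ2=90°)
step 2 (rotate(1, 90)): joint angles (θ0=90°, θ1=90°, θ2=90°)
all 25 alternatives checked — unique.

rotate(1, 90), rotate(1, 90)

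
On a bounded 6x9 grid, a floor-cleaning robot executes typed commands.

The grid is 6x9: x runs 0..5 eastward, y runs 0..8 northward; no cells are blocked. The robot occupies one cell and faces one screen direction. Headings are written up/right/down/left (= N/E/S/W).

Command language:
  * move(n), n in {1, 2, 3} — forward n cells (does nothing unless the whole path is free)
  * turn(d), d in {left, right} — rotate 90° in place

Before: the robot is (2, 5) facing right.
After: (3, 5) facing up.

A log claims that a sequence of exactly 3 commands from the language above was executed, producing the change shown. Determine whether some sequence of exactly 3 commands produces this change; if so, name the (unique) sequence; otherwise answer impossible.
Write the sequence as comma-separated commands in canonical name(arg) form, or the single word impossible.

move(1), move(3), turn(left)

key: move(3) would leave the grid, so it does nothing
from: (2, 5) facing right
step 1 (move(1)): (3, 5) facing right
step 2 (move(3)): (3, 5) facing right
step 3 (turn(left)): (3, 5) facing up
all 125 alternatives checked — unique.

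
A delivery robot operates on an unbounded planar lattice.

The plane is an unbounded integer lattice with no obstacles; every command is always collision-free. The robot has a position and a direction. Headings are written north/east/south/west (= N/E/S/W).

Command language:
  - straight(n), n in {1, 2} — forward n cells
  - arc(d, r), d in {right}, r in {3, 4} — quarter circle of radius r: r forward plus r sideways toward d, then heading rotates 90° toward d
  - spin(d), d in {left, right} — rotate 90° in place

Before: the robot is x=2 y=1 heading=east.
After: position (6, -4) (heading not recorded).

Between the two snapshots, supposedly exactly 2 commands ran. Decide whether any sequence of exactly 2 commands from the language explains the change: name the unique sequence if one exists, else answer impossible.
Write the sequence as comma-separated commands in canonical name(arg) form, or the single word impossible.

arc(right, 4), straight(1)

key: running straight(1) before arc(right, 4) would end elsewhere — order is forced
initial: x=2 y=1 heading=east
[1] after arc(right, 4): x=6 y=-3 heading=south
[2] after straight(1): x=6 y=-4 heading=south
no rival 2-sequence matches.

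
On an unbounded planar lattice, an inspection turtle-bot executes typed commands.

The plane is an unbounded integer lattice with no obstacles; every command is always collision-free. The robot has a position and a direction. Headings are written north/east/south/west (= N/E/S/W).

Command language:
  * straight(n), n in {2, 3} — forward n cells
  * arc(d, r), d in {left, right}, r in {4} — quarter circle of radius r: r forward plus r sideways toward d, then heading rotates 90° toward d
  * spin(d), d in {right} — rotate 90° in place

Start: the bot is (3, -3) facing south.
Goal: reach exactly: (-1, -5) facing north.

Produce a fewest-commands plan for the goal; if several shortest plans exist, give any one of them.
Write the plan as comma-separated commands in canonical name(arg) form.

initial: (3, -3) facing south
[1] after arc(right, 4): (-1, -7) facing west
[2] after spin(right): (-1, -7) facing north
[3] after straight(2): (-1, -5) facing north
minimal: 3 command(s), checked below 3.

arc(right, 4), spin(right), straight(2)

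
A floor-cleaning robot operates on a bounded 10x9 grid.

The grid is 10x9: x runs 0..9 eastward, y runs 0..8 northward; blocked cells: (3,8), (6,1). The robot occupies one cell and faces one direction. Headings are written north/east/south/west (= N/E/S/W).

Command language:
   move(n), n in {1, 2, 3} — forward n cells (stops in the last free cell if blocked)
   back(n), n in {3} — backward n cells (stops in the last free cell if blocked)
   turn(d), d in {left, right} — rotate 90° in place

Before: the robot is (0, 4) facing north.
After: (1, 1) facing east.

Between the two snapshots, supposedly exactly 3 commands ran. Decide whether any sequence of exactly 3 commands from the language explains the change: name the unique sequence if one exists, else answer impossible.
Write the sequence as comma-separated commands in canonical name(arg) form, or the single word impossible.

key: position moved to (1,1) AND the heading swung to E — translation plus rotation needed
from: (0, 4) facing north
[1] after back(3): (0, 1) facing north
[2] after turn(right): (0, 1) facing east
[3] after move(1): (1, 1) facing east
uniquely the one of 216 3-step routes that fits.

back(3), turn(right), move(1)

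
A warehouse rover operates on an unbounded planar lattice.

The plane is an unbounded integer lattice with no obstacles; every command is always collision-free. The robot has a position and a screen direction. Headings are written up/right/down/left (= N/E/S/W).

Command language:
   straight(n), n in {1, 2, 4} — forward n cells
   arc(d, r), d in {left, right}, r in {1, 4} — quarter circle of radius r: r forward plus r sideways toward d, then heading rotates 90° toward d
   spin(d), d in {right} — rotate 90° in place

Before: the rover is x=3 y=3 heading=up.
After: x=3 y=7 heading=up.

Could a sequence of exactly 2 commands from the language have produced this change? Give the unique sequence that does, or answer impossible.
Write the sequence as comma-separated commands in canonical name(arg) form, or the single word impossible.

straight(2), straight(2)

key: heading stays N — no command in the sequence turns
from: x=3 y=3 heading=up
step 1 (straight(2)): x=3 y=5 heading=up
step 2 (straight(2)): x=3 y=7 heading=up
no rival 2-sequence matches.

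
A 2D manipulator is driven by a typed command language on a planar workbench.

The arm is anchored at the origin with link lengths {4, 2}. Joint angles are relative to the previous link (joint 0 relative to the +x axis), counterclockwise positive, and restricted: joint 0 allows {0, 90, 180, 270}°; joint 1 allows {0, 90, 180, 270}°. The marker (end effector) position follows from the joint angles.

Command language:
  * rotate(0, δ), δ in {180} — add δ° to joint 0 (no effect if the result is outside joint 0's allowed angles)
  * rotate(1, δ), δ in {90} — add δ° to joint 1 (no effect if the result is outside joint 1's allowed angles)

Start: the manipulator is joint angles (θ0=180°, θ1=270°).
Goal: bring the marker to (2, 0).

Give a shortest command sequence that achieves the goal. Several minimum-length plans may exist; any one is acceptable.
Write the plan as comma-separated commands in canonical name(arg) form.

rotate(1, 90), rotate(1, 90), rotate(1, 90), rotate(0, 180)

begin: joint angles (θ0=180°, θ1=270°)
1. rotate(1, 90) → joint angles (θ0=180°, θ1=0°)
2. rotate(1, 90) → joint angles (θ0=180°, θ1=90°)
3. rotate(1, 90) → joint angles (θ0=180°, θ1=180°)
4. rotate(0, 180) → joint angles (θ0=0°, θ1=180°)
minimal: 4 command(s), checked below 4.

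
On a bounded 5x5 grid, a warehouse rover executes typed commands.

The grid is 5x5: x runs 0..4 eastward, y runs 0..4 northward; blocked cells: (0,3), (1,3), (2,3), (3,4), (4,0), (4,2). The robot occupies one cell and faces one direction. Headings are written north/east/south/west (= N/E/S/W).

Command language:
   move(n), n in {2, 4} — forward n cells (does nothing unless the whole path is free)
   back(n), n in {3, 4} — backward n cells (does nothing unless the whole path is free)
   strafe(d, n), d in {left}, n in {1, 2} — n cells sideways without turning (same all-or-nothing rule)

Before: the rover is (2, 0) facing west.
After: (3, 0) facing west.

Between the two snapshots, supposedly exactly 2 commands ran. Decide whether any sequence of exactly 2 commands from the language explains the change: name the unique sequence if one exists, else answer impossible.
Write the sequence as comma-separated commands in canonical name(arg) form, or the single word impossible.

key: heading stays W — no command in the sequence turns
begin: (2, 0) facing west
step 1 (move(2)): (0, 0) facing west
step 2 (back(3)): (3, 0) facing west
uniquely the one of 36 2-step routes that fits.

move(2), back(3)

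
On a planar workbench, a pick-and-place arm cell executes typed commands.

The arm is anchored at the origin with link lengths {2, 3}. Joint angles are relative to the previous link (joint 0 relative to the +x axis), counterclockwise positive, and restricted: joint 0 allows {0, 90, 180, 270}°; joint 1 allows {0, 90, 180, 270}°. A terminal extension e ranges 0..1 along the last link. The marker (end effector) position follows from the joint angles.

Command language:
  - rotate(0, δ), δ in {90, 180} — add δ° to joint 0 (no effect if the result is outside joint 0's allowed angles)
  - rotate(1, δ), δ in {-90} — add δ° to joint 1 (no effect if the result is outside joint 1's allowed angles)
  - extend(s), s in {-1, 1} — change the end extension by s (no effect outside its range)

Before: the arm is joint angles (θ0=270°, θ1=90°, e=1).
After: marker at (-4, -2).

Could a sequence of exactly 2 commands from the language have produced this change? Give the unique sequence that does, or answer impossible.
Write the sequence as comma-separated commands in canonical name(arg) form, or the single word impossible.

start: joint angles (θ0=270°, θ1=90°, e=1)
t=1 rotate(1, -90) ⇒ joint angles (θ0=270°, θ1=0°, e=1)
t=2 rotate(1, -90) ⇒ joint angles (θ0=270°, θ1=270°, e=1)
all 25 alternatives checked — unique.

rotate(1, -90), rotate(1, -90)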